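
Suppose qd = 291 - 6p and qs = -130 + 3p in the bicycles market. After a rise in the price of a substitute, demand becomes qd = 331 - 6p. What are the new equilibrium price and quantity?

Original equilibrium: p* = 421/9, q* = 31/3.
New equilibrium: 331 - 6p = -130 + 3p, so 461 = 9p and p' = 461/9; q' = 331 − 6(461/9) = 71/3.

p' = 461/9, q' = 71/3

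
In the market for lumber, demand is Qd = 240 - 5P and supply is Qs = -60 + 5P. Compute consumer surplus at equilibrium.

Equilibrium: 240 - 5P = -60 + 5P gives P* = 30, Q* = 90.
Demand choke price (Qd = 0): P = 48.
CS = ½(48 − 30)(90) = 810.

Consumer surplus = 810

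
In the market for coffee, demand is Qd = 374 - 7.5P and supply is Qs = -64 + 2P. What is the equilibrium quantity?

Q* = 536/19

Set Qd = Qs: 374 - 7.5P = -64 + 2P.
438 = 9.5P, so P* = 876/19.
Q* = 374 − 7.5(876/19) = 536/19.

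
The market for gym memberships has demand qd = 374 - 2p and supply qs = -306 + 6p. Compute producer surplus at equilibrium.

Equilibrium: 374 - 2p = -306 + 6p gives p* = 85, q* = 204.
Supply starts at p = 51 (where qs = 0).
PS = ½(85 − 51)(204) = 3468.

Producer surplus = 3468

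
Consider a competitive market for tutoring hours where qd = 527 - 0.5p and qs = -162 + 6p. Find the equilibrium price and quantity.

Set qd = qs: 527 - 0.5p = -162 + 6p.
689 = 6.5p, so p* = 106.
q* = 527 − 0.5(106) = 474.

p* = 106, q* = 474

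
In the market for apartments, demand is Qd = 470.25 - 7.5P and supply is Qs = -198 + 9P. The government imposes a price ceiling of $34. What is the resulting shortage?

Equilibrium price would be P* = 40.5, so the ceiling at 34 binds.
At P = 34: Qd = 470.25 − 7.5(34) = 215.25, Qs = -198 + 9(34) = 108.
Shortage = 215.25 − 108 = 107.25.

Shortage = 107.25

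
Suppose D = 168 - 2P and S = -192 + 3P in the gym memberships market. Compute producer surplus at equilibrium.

Producer surplus = 96

Equilibrium: 168 - 2P = -192 + 3P gives P* = 72, Q* = 24.
Supply starts at P = 64 (where S = 0).
PS = ½(72 − 64)(24) = 96.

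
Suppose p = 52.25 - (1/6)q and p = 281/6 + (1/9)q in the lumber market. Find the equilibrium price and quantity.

Set the two price expressions equal: 52.25 - (1/6)q = 281/6 + (1/9)q.
65/12 = (5/18)q, so q* = 19.5.
p* = 52.25 − (1/6)(19.5) = 49.

p* = 49, q* = 19.5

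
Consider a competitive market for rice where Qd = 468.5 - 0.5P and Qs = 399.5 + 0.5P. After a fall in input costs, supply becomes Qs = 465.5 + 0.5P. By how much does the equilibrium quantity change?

Original equilibrium: P* = 69, Q* = 434.
New equilibrium: 468.5 - 0.5P = 465.5 + 0.5P, so 3 = P and P' = 3; Q' = 468.5 − 0.5(3) = 467.
Change in quantity: 467 − 434 = 33.

ΔQ = 33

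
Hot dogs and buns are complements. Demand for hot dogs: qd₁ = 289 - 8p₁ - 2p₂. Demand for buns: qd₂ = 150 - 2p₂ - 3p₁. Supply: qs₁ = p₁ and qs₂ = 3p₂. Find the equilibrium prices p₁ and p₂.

Market 1: 289 - 8p₁ - 2p₂ = p₁ → 9p₁ + 2p₂ = 289.
Market 2: 5p₂ + 3p₁ = 150.
Eliminating p₂: 5×(1) − 2×(2) gives 39p₁ = 1145, so p₁ = 1145/39.
Back-substitute into (2): p₂ = (150 − 3×1145/39) / 5 = 161/13.

p₁ = 1145/39, p₂ = 161/13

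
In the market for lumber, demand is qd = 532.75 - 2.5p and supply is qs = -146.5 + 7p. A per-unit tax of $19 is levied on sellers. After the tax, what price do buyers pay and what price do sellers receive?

Buyers pay $85.5, sellers receive $66.5

Pre-tax equilibrium: p* = 71.5, q* = 354.
Tax on sellers shifts supply to qs = -146.5 + 7(p − 19) = -279.5 + 7p.
532.75 - 2.5p = -279.5 + 7p gives buyer price pb = 85.5; sellers receive ps = 85.5 − 19 = 66.5.
New quantity: q = 532.75 − 2.5(85.5) = 319.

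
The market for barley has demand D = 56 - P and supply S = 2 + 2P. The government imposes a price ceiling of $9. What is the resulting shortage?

Equilibrium price would be P* = 18, so the ceiling at 9 binds.
At P = 9: D = 56 − 1(9) = 47, S = 2 + 2(9) = 20.
Shortage = 47 − 20 = 27.

Shortage = 27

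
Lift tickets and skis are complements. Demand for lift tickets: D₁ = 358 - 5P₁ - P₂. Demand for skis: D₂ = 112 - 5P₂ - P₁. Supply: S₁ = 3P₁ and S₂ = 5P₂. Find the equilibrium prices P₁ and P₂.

Market 1: 358 - 5P₁ - P₂ = 3P₁ → 8P₁ + P₂ = 358.
Market 2: 10P₂ + P₁ = 112.
Eliminating P₂: 10×(1) − 1×(2) gives 79P₁ = 3468, so P₁ = 3468/79.
Back-substitute into (2): P₂ = (112 − 1×3468/79) / 10 = 538/79.

P₁ = 3468/79, P₂ = 538/79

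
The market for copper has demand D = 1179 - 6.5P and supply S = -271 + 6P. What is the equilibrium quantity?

Q* = 425

Set D = S: 1179 - 6.5P = -271 + 6P.
1450 = 12.5P, so P* = 116.
Q* = 1179 − 6.5(116) = 425.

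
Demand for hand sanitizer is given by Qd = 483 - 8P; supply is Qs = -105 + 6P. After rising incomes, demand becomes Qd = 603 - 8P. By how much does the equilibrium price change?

ΔP = 60/7

Original equilibrium: P* = 42, Q* = 147.
New equilibrium: 603 - 8P = -105 + 6P, so 708 = 14P and P' = 354/7; Q' = 603 − 8(354/7) = 1389/7.
Change in price: 354/7 − 42 = 60/7.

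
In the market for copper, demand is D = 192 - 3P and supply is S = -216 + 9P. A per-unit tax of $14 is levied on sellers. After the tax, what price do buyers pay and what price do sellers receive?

Buyers pay $44.5, sellers receive $30.5

Pre-tax equilibrium: P* = 34, Q* = 90.
Tax on sellers shifts supply to S = -216 + 9(P − 14) = -342 + 9P.
192 - 3P = -342 + 9P gives buyer price Pb = 44.5; sellers receive Ps = 44.5 − 14 = 30.5.
New quantity: Q = 192 − 3(44.5) = 58.5.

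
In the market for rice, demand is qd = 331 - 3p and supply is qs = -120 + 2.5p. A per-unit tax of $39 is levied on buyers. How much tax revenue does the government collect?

Pre-tax equilibrium: p* = 82, q* = 85.
Tax on buyers shifts demand to qd = 331 − 3(p + 39) = 214 - 3p.
214 - 3p = -120 + 2.5p gives seller price ps = 668/11; buyers pay pb = 668/11 + 39 = 1097/11.
New quantity: q = 331 − 3(1097/11) = 350/11.
Revenue = 39 × 350/11 = 13650/11.

Tax revenue = 13650/11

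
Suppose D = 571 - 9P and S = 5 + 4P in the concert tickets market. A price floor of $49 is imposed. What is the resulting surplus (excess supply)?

Surplus = 71

Equilibrium price would be P* = 566/13, so the floor at 49 binds.
At P = 49: D = 130, S = 201.
Surplus = 201 − 130 = 71.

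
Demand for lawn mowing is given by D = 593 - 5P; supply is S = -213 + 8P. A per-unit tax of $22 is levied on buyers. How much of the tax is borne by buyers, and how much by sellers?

Buyers bear 176/13, sellers bear 110/13

Pre-tax equilibrium: P* = 62, Q* = 283.
Tax on buyers shifts demand to D = 593 − 5(P + 22) = 483 - 5P.
483 - 5P = -213 + 8P gives seller price Ps = 696/13; buyers pay Pb = 696/13 + 22 = 982/13.
New quantity: Q = 593 − 5(982/13) = 2799/13.
Buyer burden = 982/13 − 62 = 176/13; seller burden = 62 − 696/13 = 110/13.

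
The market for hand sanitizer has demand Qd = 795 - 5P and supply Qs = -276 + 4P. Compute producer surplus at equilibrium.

Producer surplus = 5000

Equilibrium: 795 - 5P = -276 + 4P gives P* = 119, Q* = 200.
Supply starts at P = 69 (where Qs = 0).
PS = ½(119 − 69)(200) = 5000.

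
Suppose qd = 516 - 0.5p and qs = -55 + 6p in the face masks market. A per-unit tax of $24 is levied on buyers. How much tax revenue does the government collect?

Pre-tax equilibrium: p* = 1142/13, q* = 6137/13.
Tax on buyers shifts demand to qd = 516 − 0.5(p + 24) = 504 - 0.5p.
504 - 0.5p = -55 + 6p gives seller price ps = 86; buyers pay pb = 86 + 24 = 110.
New quantity: q = 516 − 0.5(110) = 461.
Revenue = 24 × 461 = 11064.

Tax revenue = 11064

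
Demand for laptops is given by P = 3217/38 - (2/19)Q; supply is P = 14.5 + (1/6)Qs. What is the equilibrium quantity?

Q* = 258

Set the two price expressions equal: 3217/38 - (2/19)Q = 14.5 + (1/6)Q.
1333/19 = (31/114)Q, so Q* = 258.
P* = 3217/38 − (2/19)(258) = 57.5.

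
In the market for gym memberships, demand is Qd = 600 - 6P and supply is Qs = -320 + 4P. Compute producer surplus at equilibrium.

Equilibrium: 600 - 6P = -320 + 4P gives P* = 92, Q* = 48.
Supply starts at P = 80 (where Qs = 0).
PS = ½(92 − 80)(48) = 288.

Producer surplus = 288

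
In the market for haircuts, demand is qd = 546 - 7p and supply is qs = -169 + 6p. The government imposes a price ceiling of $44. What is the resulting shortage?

Equilibrium price would be p* = 55, so the ceiling at 44 binds.
At p = 44: qd = 546 − 7(44) = 238, qs = -169 + 6(44) = 95.
Shortage = 238 − 95 = 143.

Shortage = 143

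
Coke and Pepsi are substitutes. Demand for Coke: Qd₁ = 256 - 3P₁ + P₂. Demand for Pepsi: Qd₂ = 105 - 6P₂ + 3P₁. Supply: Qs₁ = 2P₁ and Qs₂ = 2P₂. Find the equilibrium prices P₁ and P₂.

Market 1: 256 - 3P₁ + P₂ = 2P₁ → 5P₁ - P₂ = 256.
Market 2: 8P₂ - 3P₁ = 105.
Eliminating P₂: 8×(1) + 1×(2) gives 37P₁ = 2153, so P₁ = 2153/37.
Back-substitute into (2): P₂ = (105 + 3×2153/37) / 8 = 1293/37.

P₁ = 2153/37, P₂ = 1293/37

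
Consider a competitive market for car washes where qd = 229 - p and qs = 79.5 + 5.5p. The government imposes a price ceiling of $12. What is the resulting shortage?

Equilibrium price would be p* = 23, so the ceiling at 12 binds.
At p = 12: qd = 229 − 1(12) = 217, qs = 79.5 + 5.5(12) = 145.5.
Shortage = 217 − 145.5 = 71.5.

Shortage = 71.5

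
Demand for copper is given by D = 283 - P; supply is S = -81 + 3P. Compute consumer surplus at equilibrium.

Consumer surplus = 18432

Equilibrium: 283 - P = -81 + 3P gives P* = 91, Q* = 192.
Demand choke price (D = 0): P = 283.
CS = ½(283 − 91)(192) = 18432.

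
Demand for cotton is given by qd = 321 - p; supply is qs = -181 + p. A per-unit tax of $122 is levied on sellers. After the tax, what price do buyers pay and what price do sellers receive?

Pre-tax equilibrium: p* = 251, q* = 70.
Tax on sellers shifts supply to qs = -181 + 1(p − 122) = -303 + p.
321 - p = -303 + p gives buyer price pb = 312; sellers receive ps = 312 − 122 = 190.
New quantity: q = 321 − 1(312) = 9.

Buyers pay $312, sellers receive $190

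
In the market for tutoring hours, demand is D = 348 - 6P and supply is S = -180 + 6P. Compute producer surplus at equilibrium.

Producer surplus = 588

Equilibrium: 348 - 6P = -180 + 6P gives P* = 44, Q* = 84.
Supply starts at P = 30 (where S = 0).
PS = ½(44 − 30)(84) = 588.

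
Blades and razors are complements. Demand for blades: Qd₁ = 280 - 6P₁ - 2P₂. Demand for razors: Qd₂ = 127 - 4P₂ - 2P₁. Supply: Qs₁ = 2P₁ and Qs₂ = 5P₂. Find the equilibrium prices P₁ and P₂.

P₁ = 1133/34, P₂ = 114/17

Market 1: 280 - 6P₁ - 2P₂ = 2P₁ → 8P₁ + 2P₂ = 280.
Market 2: 9P₂ + 2P₁ = 127.
Eliminating P₂: 9×(1) − 2×(2) gives 68P₁ = 2266, so P₁ = 1133/34.
Back-substitute into (2): P₂ = (127 − 2×1133/34) / 9 = 114/17.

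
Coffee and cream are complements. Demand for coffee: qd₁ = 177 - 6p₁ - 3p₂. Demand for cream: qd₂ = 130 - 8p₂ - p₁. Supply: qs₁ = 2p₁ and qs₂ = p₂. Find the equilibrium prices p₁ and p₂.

p₁ = 401/23, p₂ = 863/69

Market 1: 177 - 6p₁ - 3p₂ = 2p₁ → 8p₁ + 3p₂ = 177.
Market 2: 9p₂ + p₁ = 130.
Eliminating p₂: 9×(1) − 3×(2) gives 69p₁ = 1203, so p₁ = 401/23.
Back-substitute into (2): p₂ = (130 − 1×401/23) / 9 = 863/69.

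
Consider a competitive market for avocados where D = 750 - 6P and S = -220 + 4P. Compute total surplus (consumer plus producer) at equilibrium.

Equilibrium: 750 - 6P = -220 + 4P gives P* = 97, Q* = 168.
Demand choke price: P = 125; supply starts at P = 55.
CS = ½(125 − 97)(168) = 2352; PS = ½(97 − 55)(168) = 3528.

Total surplus = 5880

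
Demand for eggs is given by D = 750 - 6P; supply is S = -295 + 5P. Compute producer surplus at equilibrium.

Producer surplus = 3240

Equilibrium: 750 - 6P = -295 + 5P gives P* = 95, Q* = 180.
Supply starts at P = 59 (where S = 0).
PS = ½(95 − 59)(180) = 3240.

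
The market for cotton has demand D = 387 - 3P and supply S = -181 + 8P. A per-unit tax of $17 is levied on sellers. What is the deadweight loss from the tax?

Pre-tax equilibrium: P* = 568/11, Q* = 2553/11.
Tax on sellers shifts supply to S = -181 + 8(P − 17) = -317 + 8P.
387 - 3P = -317 + 8P gives buyer price Pb = 64; sellers receive Ps = 64 − 17 = 47.
New quantity: Q = 387 − 3(64) = 195.
DWL = ½ × 17 × (2553/11 − 195) = 3468/11.

Deadweight loss = 3468/11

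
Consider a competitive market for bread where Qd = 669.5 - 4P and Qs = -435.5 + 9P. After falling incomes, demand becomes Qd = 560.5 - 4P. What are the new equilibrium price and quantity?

Original equilibrium: P* = 85, Q* = 329.5.
New equilibrium: 560.5 - 4P = -435.5 + 9P, so 996 = 13P and P' = 996/13; Q' = 560.5 − 4(996/13) = 6605/26.

P' = 996/13, Q' = 6605/26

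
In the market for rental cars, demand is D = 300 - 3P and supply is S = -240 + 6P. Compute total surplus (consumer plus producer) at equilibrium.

Equilibrium: 300 - 3P = -240 + 6P gives P* = 60, Q* = 120.
Demand choke price: P = 100; supply starts at P = 40.
CS = ½(100 − 60)(120) = 2400; PS = ½(60 − 40)(120) = 1200.

Total surplus = 3600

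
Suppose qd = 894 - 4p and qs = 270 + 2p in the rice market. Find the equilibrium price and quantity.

Set qd = qs: 894 - 4p = 270 + 2p.
624 = 6p, so p* = 104.
q* = 894 − 4(104) = 478.

p* = 104, q* = 478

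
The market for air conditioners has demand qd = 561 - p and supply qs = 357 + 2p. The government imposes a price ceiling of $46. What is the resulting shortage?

Equilibrium price would be p* = 68, so the ceiling at 46 binds.
At p = 46: qd = 561 − 1(46) = 515, qs = 357 + 2(46) = 449.
Shortage = 515 − 449 = 66.

Shortage = 66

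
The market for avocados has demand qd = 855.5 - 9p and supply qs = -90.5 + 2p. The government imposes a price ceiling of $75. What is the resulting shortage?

Equilibrium price would be p* = 86, so the ceiling at 75 binds.
At p = 75: qd = 855.5 − 9(75) = 180.5, qs = -90.5 + 2(75) = 59.5.
Shortage = 180.5 − 59.5 = 121.

Shortage = 121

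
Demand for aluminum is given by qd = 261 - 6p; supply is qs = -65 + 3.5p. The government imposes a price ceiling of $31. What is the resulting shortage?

Shortage = 31.5

Equilibrium price would be p* = 652/19, so the ceiling at 31 binds.
At p = 31: qd = 261 − 6(31) = 75, qs = -65 + 3.5(31) = 43.5.
Shortage = 75 − 43.5 = 31.5.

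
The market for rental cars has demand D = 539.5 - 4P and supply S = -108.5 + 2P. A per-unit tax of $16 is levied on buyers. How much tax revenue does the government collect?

Tax revenue = 4136/3

Pre-tax equilibrium: P* = 108, Q* = 107.5.
Tax on buyers shifts demand to D = 539.5 − 4(P + 16) = 475.5 - 4P.
475.5 - 4P = -108.5 + 2P gives seller price Ps = 292/3; buyers pay Pb = 292/3 + 16 = 340/3.
New quantity: Q = 539.5 − 4(340/3) = 517/6.
Revenue = 16 × 517/6 = 4136/3.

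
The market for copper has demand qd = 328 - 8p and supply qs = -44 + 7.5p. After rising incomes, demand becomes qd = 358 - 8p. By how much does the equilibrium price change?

Δp = 60/31

Original equilibrium: p* = 24, q* = 136.
New equilibrium: 358 - 8p = -44 + 7.5p, so 402 = 15.5p and p' = 804/31; q' = 358 − 8(804/31) = 4666/31.
Change in price: 804/31 − 24 = 60/31.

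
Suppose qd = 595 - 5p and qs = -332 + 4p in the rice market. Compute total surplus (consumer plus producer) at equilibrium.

Equilibrium: 595 - 5p = -332 + 4p gives p* = 103, q* = 80.
Demand choke price: p = 119; supply starts at p = 83.
CS = ½(119 − 103)(80) = 640; PS = ½(103 − 83)(80) = 800.

Total surplus = 1440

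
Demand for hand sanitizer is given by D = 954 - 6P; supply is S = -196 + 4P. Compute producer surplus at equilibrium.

Equilibrium: 954 - 6P = -196 + 4P gives P* = 115, Q* = 264.
Supply starts at P = 49 (where S = 0).
PS = ½(115 − 49)(264) = 8712.

Producer surplus = 8712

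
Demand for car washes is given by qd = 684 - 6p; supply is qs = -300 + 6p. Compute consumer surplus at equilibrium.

Equilibrium: 684 - 6p = -300 + 6p gives p* = 82, q* = 192.
Demand choke price (qd = 0): p = 114.
CS = ½(114 − 82)(192) = 3072.

Consumer surplus = 3072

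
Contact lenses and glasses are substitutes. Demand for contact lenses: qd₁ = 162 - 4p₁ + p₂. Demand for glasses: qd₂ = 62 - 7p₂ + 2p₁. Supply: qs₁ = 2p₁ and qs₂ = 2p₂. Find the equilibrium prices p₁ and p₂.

p₁ = 380/13, p₂ = 174/13

Market 1: 162 - 4p₁ + p₂ = 2p₁ → 6p₁ - p₂ = 162.
Market 2: 9p₂ - 2p₁ = 62.
Eliminating p₂: 9×(1) + 1×(2) gives 52p₁ = 1520, so p₁ = 380/13.
Back-substitute into (2): p₂ = (62 + 2×380/13) / 9 = 174/13.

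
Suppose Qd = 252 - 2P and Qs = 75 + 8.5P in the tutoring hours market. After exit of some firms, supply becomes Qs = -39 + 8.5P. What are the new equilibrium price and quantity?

P' = 194/7, Q' = 1376/7

Original equilibrium: P* = 118/7, Q* = 1528/7.
New equilibrium: 252 - 2P = -39 + 8.5P, so 291 = 10.5P and P' = 194/7; Q' = 252 − 2(194/7) = 1376/7.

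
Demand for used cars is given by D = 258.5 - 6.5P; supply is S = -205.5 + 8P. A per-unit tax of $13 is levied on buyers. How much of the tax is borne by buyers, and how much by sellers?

Buyers bear 208/29, sellers bear 169/29

Pre-tax equilibrium: P* = 32, Q* = 50.5.
Tax on buyers shifts demand to D = 258.5 − 6.5(P + 13) = 174 - 6.5P.
174 - 6.5P = -205.5 + 8P gives seller price Ps = 759/29; buyers pay Pb = 759/29 + 13 = 1136/29.
New quantity: Q = 258.5 − 6.5(1136/29) = 225/58.
Buyer burden = 1136/29 − 32 = 208/29; seller burden = 32 − 759/29 = 169/29.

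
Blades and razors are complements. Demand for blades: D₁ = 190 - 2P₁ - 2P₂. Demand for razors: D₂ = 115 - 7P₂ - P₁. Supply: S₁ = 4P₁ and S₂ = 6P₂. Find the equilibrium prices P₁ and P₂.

P₁ = 560/19, P₂ = 125/19

Market 1: 190 - 2P₁ - 2P₂ = 4P₁ → 6P₁ + 2P₂ = 190.
Market 2: 13P₂ + P₁ = 115.
Eliminating P₂: 13×(1) − 2×(2) gives 76P₁ = 2240, so P₁ = 560/19.
Back-substitute into (2): P₂ = (115 − 1×560/19) / 13 = 125/19.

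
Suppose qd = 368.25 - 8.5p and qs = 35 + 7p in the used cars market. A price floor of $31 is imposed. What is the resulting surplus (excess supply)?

Surplus = 147.25

Equilibrium price would be p* = 21.5, so the floor at 31 binds.
At p = 31: qd = 104.75, qs = 252.
Surplus = 252 − 104.75 = 147.25.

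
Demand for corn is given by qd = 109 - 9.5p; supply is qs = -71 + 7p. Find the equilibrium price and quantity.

Set qd = qs: 109 - 9.5p = -71 + 7p.
180 = 16.5p, so p* = 120/11.
q* = 109 − 9.5(120/11) = 59/11.

p* = 120/11, q* = 59/11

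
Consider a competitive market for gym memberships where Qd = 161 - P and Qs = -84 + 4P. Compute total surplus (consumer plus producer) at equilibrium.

Total surplus = 7840

Equilibrium: 161 - P = -84 + 4P gives P* = 49, Q* = 112.
Demand choke price: P = 161; supply starts at P = 21.
CS = ½(161 − 49)(112) = 6272; PS = ½(49 − 21)(112) = 1568.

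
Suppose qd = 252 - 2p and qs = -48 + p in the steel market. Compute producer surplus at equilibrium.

Producer surplus = 1352

Equilibrium: 252 - 2p = -48 + p gives p* = 100, q* = 52.
Supply starts at p = 48 (where qs = 0).
PS = ½(100 − 48)(52) = 1352.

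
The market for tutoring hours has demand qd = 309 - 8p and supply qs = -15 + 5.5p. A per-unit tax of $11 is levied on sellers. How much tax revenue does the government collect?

Tax revenue = 24101/27

Pre-tax equilibrium: p* = 24, q* = 117.
Tax on sellers shifts supply to qs = -15 + 5.5(p − 11) = -75.5 + 5.5p.
309 - 8p = -75.5 + 5.5p gives buyer price pb = 769/27; sellers receive ps = 769/27 − 11 = 472/27.
New quantity: q = 309 − 8(769/27) = 2191/27.
Revenue = 11 × 2191/27 = 24101/27.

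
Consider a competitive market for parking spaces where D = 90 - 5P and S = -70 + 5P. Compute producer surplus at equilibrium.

Producer surplus = 10

Equilibrium: 90 - 5P = -70 + 5P gives P* = 16, Q* = 10.
Supply starts at P = 14 (where S = 0).
PS = ½(16 − 14)(10) = 10.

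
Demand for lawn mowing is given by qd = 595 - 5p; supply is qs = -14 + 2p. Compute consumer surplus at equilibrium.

Consumer surplus = 2560

Equilibrium: 595 - 5p = -14 + 2p gives p* = 87, q* = 160.
Demand choke price (qd = 0): p = 119.
CS = ½(119 − 87)(160) = 2560.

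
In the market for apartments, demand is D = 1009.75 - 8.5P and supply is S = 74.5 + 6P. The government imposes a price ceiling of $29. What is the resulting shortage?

Equilibrium price would be P* = 64.5, so the ceiling at 29 binds.
At P = 29: D = 1009.75 − 8.5(29) = 763.25, S = 74.5 + 6(29) = 248.5.
Shortage = 763.25 − 248.5 = 514.75.

Shortage = 514.75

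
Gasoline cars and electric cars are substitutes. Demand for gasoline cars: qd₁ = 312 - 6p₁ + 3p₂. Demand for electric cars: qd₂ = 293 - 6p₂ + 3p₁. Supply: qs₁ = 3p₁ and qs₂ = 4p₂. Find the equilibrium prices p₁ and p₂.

Market 1: 312 - 6p₁ + 3p₂ = 3p₁ → 9p₁ - 3p₂ = 312.
Market 2: 10p₂ - 3p₁ = 293.
Eliminating p₂: 10×(1) + 3×(2) gives 81p₁ = 3999, so p₁ = 1333/27.
Back-substitute into (2): p₂ = (293 + 3×1333/27) / 10 = 397/9.

p₁ = 1333/27, p₂ = 397/9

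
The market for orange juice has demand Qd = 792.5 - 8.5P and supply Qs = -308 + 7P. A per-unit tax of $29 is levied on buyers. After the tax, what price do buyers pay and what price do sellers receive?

Pre-tax equilibrium: P* = 71, Q* = 189.
Tax on buyers shifts demand to Qd = 792.5 − 8.5(P + 29) = 546 - 8.5P.
546 - 8.5P = -308 + 7P gives seller price Ps = 1708/31; buyers pay Pb = 1708/31 + 29 = 2607/31.
New quantity: Q = 792.5 − 8.5(2607/31) = 2408/31.

Buyers pay 2607/31, sellers receive 1708/31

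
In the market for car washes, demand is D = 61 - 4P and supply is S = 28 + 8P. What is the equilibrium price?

P* = 2.75

Set D = S: 61 - 4P = 28 + 8P.
33 = 12P, so P* = 2.75.
Q* = 61 − 4(2.75) = 50.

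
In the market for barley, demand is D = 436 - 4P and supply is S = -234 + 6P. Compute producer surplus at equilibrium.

Producer surplus = 2352

Equilibrium: 436 - 4P = -234 + 6P gives P* = 67, Q* = 168.
Supply starts at P = 39 (where S = 0).
PS = ½(67 − 39)(168) = 2352.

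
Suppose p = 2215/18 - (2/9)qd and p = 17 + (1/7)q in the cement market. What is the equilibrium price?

Set the two price expressions equal: 2215/18 - (2/9)q = 17 + (1/7)q.
1909/18 = (23/63)q, so q* = 290.5.
p* = 2215/18 − (2/9)(290.5) = 58.5.

p* = 58.5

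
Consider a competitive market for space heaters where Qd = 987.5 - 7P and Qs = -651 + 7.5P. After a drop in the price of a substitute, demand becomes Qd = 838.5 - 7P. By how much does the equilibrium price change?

ΔP = -298/29

Original equilibrium: P* = 113, Q* = 196.5.
New equilibrium: 838.5 - 7P = -651 + 7.5P, so 1489.5 = 14.5P and P' = 2979/29; Q' = 838.5 − 7(2979/29) = 6927/58.
Change in price: 2979/29 − 113 = -298/29.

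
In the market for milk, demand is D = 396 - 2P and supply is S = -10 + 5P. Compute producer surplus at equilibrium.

Equilibrium: 396 - 2P = -10 + 5P gives P* = 58, Q* = 280.
Supply starts at P = 2 (where S = 0).
PS = ½(58 − 2)(280) = 7840.

Producer surplus = 7840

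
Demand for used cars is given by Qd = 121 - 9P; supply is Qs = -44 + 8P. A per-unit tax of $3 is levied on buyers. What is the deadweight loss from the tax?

Pre-tax equilibrium: P* = 165/17, Q* = 572/17.
Tax on buyers shifts demand to Qd = 121 − 9(P + 3) = 94 - 9P.
94 - 9P = -44 + 8P gives seller price Ps = 138/17; buyers pay Pb = 138/17 + 3 = 189/17.
New quantity: Q = 121 − 9(189/17) = 356/17.
DWL = ½ × 3 × (572/17 − 356/17) = 324/17.

Deadweight loss = 324/17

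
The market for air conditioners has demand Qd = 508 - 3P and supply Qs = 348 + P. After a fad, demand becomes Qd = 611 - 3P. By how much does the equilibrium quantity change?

ΔQ = 25.75

Original equilibrium: P* = 40, Q* = 388.
New equilibrium: 611 - 3P = 348 + P, so 263 = 4P and P' = 65.75; Q' = 611 − 3(65.75) = 413.75.
Change in quantity: 413.75 − 388 = 25.75.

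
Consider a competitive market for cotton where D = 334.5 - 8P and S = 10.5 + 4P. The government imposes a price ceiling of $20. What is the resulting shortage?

Equilibrium price would be P* = 27, so the ceiling at 20 binds.
At P = 20: D = 334.5 − 8(20) = 174.5, S = 10.5 + 4(20) = 90.5.
Shortage = 174.5 − 90.5 = 84.

Shortage = 84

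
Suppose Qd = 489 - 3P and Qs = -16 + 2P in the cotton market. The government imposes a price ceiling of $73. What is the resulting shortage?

Shortage = 140

Equilibrium price would be P* = 101, so the ceiling at 73 binds.
At P = 73: Qd = 489 − 3(73) = 270, Qs = -16 + 2(73) = 130.
Shortage = 270 − 130 = 140.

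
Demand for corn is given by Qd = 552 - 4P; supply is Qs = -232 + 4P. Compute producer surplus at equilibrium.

Producer surplus = 3200

Equilibrium: 552 - 4P = -232 + 4P gives P* = 98, Q* = 160.
Supply starts at P = 58 (where Qs = 0).
PS = ½(98 − 58)(160) = 3200.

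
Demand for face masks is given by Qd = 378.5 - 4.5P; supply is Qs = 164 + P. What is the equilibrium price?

Set Qd = Qs: 378.5 - 4.5P = 164 + P.
214.5 = 5.5P, so P* = 39.
Q* = 378.5 − 4.5(39) = 203.

P* = 39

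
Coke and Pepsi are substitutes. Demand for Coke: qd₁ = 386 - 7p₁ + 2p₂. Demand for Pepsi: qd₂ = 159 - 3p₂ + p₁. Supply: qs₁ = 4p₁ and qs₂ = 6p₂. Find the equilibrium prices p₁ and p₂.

Market 1: 386 - 7p₁ + 2p₂ = 4p₁ → 11p₁ - 2p₂ = 386.
Market 2: 9p₂ - p₁ = 159.
Eliminating p₂: 9×(1) + 2×(2) gives 97p₁ = 3792, so p₁ = 3792/97.
Back-substitute into (2): p₂ = (159 + 1×3792/97) / 9 = 2135/97.

p₁ = 3792/97, p₂ = 2135/97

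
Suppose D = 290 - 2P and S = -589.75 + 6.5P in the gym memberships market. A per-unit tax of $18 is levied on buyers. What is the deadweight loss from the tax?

Pre-tax equilibrium: P* = 103.5, Q* = 83.
Tax on buyers shifts demand to D = 290 − 2(P + 18) = 254 - 2P.
254 - 2P = -589.75 + 6.5P gives seller price Ps = 3375/34; buyers pay Pb = 3375/34 + 18 = 3987/34.
New quantity: Q = 290 − 2(3987/34) = 943/17.
DWL = ½ × 18 × (83 − 943/17) = 4212/17.

Deadweight loss = 4212/17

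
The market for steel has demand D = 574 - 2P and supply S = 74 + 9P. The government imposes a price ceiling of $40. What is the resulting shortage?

Equilibrium price would be P* = 500/11, so the ceiling at 40 binds.
At P = 40: D = 574 − 2(40) = 494, S = 74 + 9(40) = 434.
Shortage = 494 − 434 = 60.

Shortage = 60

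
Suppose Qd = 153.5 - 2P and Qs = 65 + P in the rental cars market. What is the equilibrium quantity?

Q* = 94.5

Set Qd = Qs: 153.5 - 2P = 65 + P.
88.5 = 3P, so P* = 29.5.
Q* = 153.5 − 2(29.5) = 94.5.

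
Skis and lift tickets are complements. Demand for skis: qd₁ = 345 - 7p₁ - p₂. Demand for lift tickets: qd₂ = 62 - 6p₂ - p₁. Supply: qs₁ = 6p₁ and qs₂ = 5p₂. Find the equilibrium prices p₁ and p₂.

p₁ = 3733/142, p₂ = 461/142

Market 1: 345 - 7p₁ - p₂ = 6p₁ → 13p₁ + p₂ = 345.
Market 2: 11p₂ + p₁ = 62.
Eliminating p₂: 11×(1) − 1×(2) gives 142p₁ = 3733, so p₁ = 3733/142.
Back-substitute into (2): p₂ = (62 − 1×3733/142) / 11 = 461/142.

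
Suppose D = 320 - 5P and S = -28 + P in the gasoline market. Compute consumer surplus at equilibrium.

Equilibrium: 320 - 5P = -28 + P gives P* = 58, Q* = 30.
Demand choke price (D = 0): P = 64.
CS = ½(64 − 58)(30) = 90.

Consumer surplus = 90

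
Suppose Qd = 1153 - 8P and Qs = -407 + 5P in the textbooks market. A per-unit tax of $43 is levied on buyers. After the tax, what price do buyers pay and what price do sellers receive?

Pre-tax equilibrium: P* = 120, Q* = 193.
Tax on buyers shifts demand to Qd = 1153 − 8(P + 43) = 809 - 8P.
809 - 8P = -407 + 5P gives seller price Ps = 1216/13; buyers pay Pb = 1216/13 + 43 = 1775/13.
New quantity: Q = 1153 − 8(1775/13) = 789/13.

Buyers pay 1775/13, sellers receive 1216/13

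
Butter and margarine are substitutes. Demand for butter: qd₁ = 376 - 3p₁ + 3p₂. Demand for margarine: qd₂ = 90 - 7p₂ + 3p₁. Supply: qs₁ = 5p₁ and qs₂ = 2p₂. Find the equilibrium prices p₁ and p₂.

Market 1: 376 - 3p₁ + 3p₂ = 5p₁ → 8p₁ - 3p₂ = 376.
Market 2: 9p₂ - 3p₁ = 90.
Eliminating p₂: 9×(1) + 3×(2) gives 63p₁ = 3654, so p₁ = 58.
Back-substitute into (2): p₂ = (90 + 3×58) / 9 = 88/3.

p₁ = 58, p₂ = 88/3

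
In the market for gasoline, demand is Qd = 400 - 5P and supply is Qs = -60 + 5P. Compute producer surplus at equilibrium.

Producer surplus = 2890

Equilibrium: 400 - 5P = -60 + 5P gives P* = 46, Q* = 170.
Supply starts at P = 12 (where Qs = 0).
PS = ½(46 − 12)(170) = 2890.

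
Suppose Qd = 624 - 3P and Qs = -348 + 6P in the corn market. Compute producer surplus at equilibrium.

Producer surplus = 7500

Equilibrium: 624 - 3P = -348 + 6P gives P* = 108, Q* = 300.
Supply starts at P = 58 (where Qs = 0).
PS = ½(108 − 58)(300) = 7500.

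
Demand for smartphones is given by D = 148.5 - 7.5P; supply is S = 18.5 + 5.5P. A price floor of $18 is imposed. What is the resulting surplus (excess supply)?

Equilibrium price would be P* = 10, so the floor at 18 binds.
At P = 18: D = 13.5, S = 117.5.
Surplus = 117.5 − 13.5 = 104.

Surplus = 104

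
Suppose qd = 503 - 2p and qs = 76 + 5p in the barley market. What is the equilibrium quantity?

Set qd = qs: 503 - 2p = 76 + 5p.
427 = 7p, so p* = 61.
q* = 503 − 2(61) = 381.

q* = 381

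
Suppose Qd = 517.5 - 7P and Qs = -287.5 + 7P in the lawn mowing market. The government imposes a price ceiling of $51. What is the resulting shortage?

Shortage = 91

Equilibrium price would be P* = 57.5, so the ceiling at 51 binds.
At P = 51: Qd = 517.5 − 7(51) = 160.5, Qs = -287.5 + 7(51) = 69.5.
Shortage = 160.5 − 69.5 = 91.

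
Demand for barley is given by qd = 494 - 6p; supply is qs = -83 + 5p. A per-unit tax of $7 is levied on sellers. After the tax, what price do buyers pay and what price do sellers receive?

Buyers pay 612/11, sellers receive 535/11

Pre-tax equilibrium: p* = 577/11, q* = 1972/11.
Tax on sellers shifts supply to qs = -83 + 5(p − 7) = -118 + 5p.
494 - 6p = -118 + 5p gives buyer price pb = 612/11; sellers receive ps = 612/11 − 7 = 535/11.
New quantity: q = 494 − 6(612/11) = 1762/11.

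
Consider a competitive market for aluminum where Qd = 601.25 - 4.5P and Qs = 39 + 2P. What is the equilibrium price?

Set Qd = Qs: 601.25 - 4.5P = 39 + 2P.
562.25 = 6.5P, so P* = 86.5.
Q* = 601.25 − 4.5(86.5) = 212.

P* = 86.5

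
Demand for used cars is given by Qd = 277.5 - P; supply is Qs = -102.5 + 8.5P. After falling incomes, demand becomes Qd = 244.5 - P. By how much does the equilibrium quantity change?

Original equilibrium: P* = 40, Q* = 237.5.
New equilibrium: 244.5 - P = -102.5 + 8.5P, so 347 = 9.5P and P' = 694/19; Q' = 244.5 − 1(694/19) = 7903/38.
Change in quantity: 7903/38 − 237.5 = -561/19.

ΔQ = -561/19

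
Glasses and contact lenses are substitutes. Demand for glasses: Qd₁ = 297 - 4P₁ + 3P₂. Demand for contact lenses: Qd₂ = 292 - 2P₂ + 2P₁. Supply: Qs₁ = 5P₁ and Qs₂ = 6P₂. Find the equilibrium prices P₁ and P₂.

P₁ = 542/11, P₂ = 537/11

Market 1: 297 - 4P₁ + 3P₂ = 5P₁ → 9P₁ - 3P₂ = 297.
Market 2: 8P₂ - 2P₁ = 292.
Eliminating P₂: 8×(1) + 3×(2) gives 66P₁ = 3252, so P₁ = 542/11.
Back-substitute into (2): P₂ = (292 + 2×542/11) / 8 = 537/11.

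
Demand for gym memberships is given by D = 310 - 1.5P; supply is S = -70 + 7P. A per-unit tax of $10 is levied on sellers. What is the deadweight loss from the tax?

Deadweight loss = 1050/17

Pre-tax equilibrium: P* = 760/17, Q* = 4130/17.
Tax on sellers shifts supply to S = -70 + 7(P − 10) = -140 + 7P.
310 - 1.5P = -140 + 7P gives buyer price Pb = 900/17; sellers receive Ps = 900/17 − 10 = 730/17.
New quantity: Q = 310 − 1.5(900/17) = 3920/17.
DWL = ½ × 10 × (4130/17 − 3920/17) = 1050/17.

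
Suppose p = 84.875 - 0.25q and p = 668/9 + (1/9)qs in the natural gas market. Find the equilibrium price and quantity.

Set the two price expressions equal: 84.875 - 0.25q = 668/9 + (1/9)q.
767/72 = (13/36)q, so q* = 29.5.
p* = 84.875 − (0.25)(29.5) = 77.5.

p* = 77.5, q* = 29.5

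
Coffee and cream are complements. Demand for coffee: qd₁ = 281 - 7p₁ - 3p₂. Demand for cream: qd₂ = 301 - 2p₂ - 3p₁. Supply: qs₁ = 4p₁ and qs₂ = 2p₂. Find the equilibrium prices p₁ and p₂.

p₁ = 221/35, p₂ = 2468/35

Market 1: 281 - 7p₁ - 3p₂ = 4p₁ → 11p₁ + 3p₂ = 281.
Market 2: 4p₂ + 3p₁ = 301.
Eliminating p₂: 4×(1) − 3×(2) gives 35p₁ = 221, so p₁ = 221/35.
Back-substitute into (2): p₂ = (301 − 3×221/35) / 4 = 2468/35.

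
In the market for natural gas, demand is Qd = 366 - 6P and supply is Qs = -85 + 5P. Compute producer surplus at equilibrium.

Producer surplus = 1440

Equilibrium: 366 - 6P = -85 + 5P gives P* = 41, Q* = 120.
Supply starts at P = 17 (where Qs = 0).
PS = ½(41 − 17)(120) = 1440.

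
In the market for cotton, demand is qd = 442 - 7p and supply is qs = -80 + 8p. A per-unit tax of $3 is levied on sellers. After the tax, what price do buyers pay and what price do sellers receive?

Buyers pay $36.4, sellers receive $33.4

Pre-tax equilibrium: p* = 34.8, q* = 198.4.
Tax on sellers shifts supply to qs = -80 + 8(p − 3) = -104 + 8p.
442 - 7p = -104 + 8p gives buyer price pb = 36.4; sellers receive ps = 36.4 − 3 = 33.4.
New quantity: q = 442 − 7(36.4) = 187.2.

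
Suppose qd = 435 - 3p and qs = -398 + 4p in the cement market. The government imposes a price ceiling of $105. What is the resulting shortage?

Equilibrium price would be p* = 119, so the ceiling at 105 binds.
At p = 105: qd = 435 − 3(105) = 120, qs = -398 + 4(105) = 22.
Shortage = 120 − 22 = 98.

Shortage = 98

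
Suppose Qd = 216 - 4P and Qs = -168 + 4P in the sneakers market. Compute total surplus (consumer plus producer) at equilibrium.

Total surplus = 144

Equilibrium: 216 - 4P = -168 + 4P gives P* = 48, Q* = 24.
Demand choke price: P = 54; supply starts at P = 42.
CS = ½(54 − 48)(24) = 72; PS = ½(48 − 42)(24) = 72.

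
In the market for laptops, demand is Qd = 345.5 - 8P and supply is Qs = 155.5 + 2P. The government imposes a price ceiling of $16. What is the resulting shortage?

Equilibrium price would be P* = 19, so the ceiling at 16 binds.
At P = 16: Qd = 345.5 − 8(16) = 217.5, Qs = 155.5 + 2(16) = 187.5.
Shortage = 217.5 − 187.5 = 30.

Shortage = 30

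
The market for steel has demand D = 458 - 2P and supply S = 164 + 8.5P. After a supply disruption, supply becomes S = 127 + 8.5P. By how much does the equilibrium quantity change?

Original equilibrium: P* = 28, Q* = 402.
New equilibrium: 458 - 2P = 127 + 8.5P, so 331 = 10.5P and P' = 662/21; Q' = 458 − 2(662/21) = 8294/21.
Change in quantity: 8294/21 − 402 = -148/21.

ΔQ = -148/21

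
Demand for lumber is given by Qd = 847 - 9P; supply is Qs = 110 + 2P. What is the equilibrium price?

Set Qd = Qs: 847 - 9P = 110 + 2P.
737 = 11P, so P* = 67.
Q* = 847 − 9(67) = 244.

P* = 67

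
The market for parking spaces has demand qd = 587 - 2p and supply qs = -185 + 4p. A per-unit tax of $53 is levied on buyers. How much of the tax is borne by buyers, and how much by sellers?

Buyers bear 106/3, sellers bear 53/3

Pre-tax equilibrium: p* = 386/3, q* = 989/3.
Tax on buyers shifts demand to qd = 587 − 2(p + 53) = 481 - 2p.
481 - 2p = -185 + 4p gives seller price ps = 111; buyers pay pb = 111 + 53 = 164.
New quantity: q = 587 − 2(164) = 259.
Buyer burden = 164 − 386/3 = 106/3; seller burden = 386/3 − 111 = 53/3.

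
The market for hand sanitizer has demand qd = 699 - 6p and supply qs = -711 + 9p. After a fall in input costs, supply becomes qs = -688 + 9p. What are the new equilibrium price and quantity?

p' = 1387/15, q' = 144.2

Original equilibrium: p* = 94, q* = 135.
New equilibrium: 699 - 6p = -688 + 9p, so 1387 = 15p and p' = 1387/15; q' = 699 − 6(1387/15) = 144.2.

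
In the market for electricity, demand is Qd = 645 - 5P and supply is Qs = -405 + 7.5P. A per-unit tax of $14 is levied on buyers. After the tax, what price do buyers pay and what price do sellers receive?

Buyers pay $92.4, sellers receive $78.4

Pre-tax equilibrium: P* = 84, Q* = 225.
Tax on buyers shifts demand to Qd = 645 − 5(P + 14) = 575 - 5P.
575 - 5P = -405 + 7.5P gives seller price Ps = 78.4; buyers pay Pb = 78.4 + 14 = 92.4.
New quantity: Q = 645 − 5(92.4) = 183.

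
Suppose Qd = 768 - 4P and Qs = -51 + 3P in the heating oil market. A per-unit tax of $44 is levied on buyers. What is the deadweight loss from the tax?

Pre-tax equilibrium: P* = 117, Q* = 300.
Tax on buyers shifts demand to Qd = 768 − 4(P + 44) = 592 - 4P.
592 - 4P = -51 + 3P gives seller price Ps = 643/7; buyers pay Pb = 643/7 + 44 = 951/7.
New quantity: Q = 768 − 4(951/7) = 1572/7.
DWL = ½ × 44 × (300 − 1572/7) = 11616/7.

Deadweight loss = 11616/7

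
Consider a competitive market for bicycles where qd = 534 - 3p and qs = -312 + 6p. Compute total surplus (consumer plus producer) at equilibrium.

Equilibrium: 534 - 3p = -312 + 6p gives p* = 94, q* = 252.
Demand choke price: p = 178; supply starts at p = 52.
CS = ½(178 − 94)(252) = 10584; PS = ½(94 − 52)(252) = 5292.

Total surplus = 15876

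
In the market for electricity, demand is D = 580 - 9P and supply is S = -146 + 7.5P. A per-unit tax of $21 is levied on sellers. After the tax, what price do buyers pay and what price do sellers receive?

Buyers pay 589/11, sellers receive 358/11

Pre-tax equilibrium: P* = 44, Q* = 184.
Tax on sellers shifts supply to S = -146 + 7.5(P − 21) = -303.5 + 7.5P.
580 - 9P = -303.5 + 7.5P gives buyer price Pb = 589/11; sellers receive Ps = 589/11 − 21 = 358/11.
New quantity: Q = 580 − 9(589/11) = 1079/11.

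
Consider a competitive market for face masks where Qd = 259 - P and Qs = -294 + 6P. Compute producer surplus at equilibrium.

Equilibrium: 259 - P = -294 + 6P gives P* = 79, Q* = 180.
Supply starts at P = 49 (where Qs = 0).
PS = ½(79 − 49)(180) = 2700.

Producer surplus = 2700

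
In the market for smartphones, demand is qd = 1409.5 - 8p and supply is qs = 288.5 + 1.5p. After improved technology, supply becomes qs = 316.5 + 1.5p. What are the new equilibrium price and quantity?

p' = 2186/19, q' = 18585/38

Original equilibrium: p* = 118, q* = 465.5.
New equilibrium: 1409.5 - 8p = 316.5 + 1.5p, so 1093 = 9.5p and p' = 2186/19; q' = 1409.5 − 8(2186/19) = 18585/38.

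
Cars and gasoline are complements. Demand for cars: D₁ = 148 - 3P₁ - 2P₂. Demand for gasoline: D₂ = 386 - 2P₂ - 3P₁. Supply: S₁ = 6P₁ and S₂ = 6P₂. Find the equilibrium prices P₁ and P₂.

Market 1: 148 - 3P₁ - 2P₂ = 6P₁ → 9P₁ + 2P₂ = 148.
Market 2: 8P₂ + 3P₁ = 386.
Eliminating P₂: 8×(1) − 2×(2) gives 66P₁ = 412, so P₁ = 206/33.
Back-substitute into (2): P₂ = (386 − 3×206/33) / 8 = 505/11.

P₁ = 206/33, P₂ = 505/11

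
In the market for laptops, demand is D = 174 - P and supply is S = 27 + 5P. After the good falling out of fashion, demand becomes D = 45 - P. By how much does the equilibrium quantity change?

Original equilibrium: P* = 24.5, Q* = 149.5.
New equilibrium: 45 - P = 27 + 5P, so 18 = 6P and P' = 3; Q' = 45 − 1(3) = 42.
Change in quantity: 42 − 149.5 = -107.5.

ΔQ = -107.5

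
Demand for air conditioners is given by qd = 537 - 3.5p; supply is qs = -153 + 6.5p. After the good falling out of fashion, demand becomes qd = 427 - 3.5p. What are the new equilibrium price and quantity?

p' = 58, q' = 224

Original equilibrium: p* = 69, q* = 295.5.
New equilibrium: 427 - 3.5p = -153 + 6.5p, so 580 = 10p and p' = 58; q' = 427 − 3.5(58) = 224.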